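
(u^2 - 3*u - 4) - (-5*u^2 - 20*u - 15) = 6*u^2 + 17*u + 11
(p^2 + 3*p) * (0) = 0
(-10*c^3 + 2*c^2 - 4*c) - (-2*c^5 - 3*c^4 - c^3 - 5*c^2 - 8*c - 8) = 2*c^5 + 3*c^4 - 9*c^3 + 7*c^2 + 4*c + 8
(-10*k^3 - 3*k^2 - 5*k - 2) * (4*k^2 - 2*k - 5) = -40*k^5 + 8*k^4 + 36*k^3 + 17*k^2 + 29*k + 10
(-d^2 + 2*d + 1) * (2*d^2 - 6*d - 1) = -2*d^4 + 10*d^3 - 9*d^2 - 8*d - 1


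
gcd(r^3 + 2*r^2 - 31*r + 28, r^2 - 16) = r - 4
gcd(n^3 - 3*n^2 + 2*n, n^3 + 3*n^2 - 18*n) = n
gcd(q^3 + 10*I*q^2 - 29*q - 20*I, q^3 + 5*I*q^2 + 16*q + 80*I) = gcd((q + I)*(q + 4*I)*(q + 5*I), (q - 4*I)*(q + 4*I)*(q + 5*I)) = q^2 + 9*I*q - 20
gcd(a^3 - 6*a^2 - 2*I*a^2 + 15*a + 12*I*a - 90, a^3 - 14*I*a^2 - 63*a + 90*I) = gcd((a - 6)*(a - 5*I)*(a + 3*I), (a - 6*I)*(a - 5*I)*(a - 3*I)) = a - 5*I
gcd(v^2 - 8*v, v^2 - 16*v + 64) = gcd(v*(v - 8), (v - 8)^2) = v - 8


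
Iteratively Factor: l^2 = (l)*(l)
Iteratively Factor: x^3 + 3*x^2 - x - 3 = (x - 1)*(x^2 + 4*x + 3) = (x - 1)*(x + 3)*(x + 1)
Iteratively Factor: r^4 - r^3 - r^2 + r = (r - 1)*(r^3 - r) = (r - 1)^2*(r^2 + r) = r*(r - 1)^2*(r + 1)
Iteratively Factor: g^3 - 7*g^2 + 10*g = (g - 2)*(g^2 - 5*g) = (g - 5)*(g - 2)*(g)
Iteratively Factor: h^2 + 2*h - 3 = (h + 3)*(h - 1)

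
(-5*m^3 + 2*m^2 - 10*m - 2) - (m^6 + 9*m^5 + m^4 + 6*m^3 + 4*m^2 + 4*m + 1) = -m^6 - 9*m^5 - m^4 - 11*m^3 - 2*m^2 - 14*m - 3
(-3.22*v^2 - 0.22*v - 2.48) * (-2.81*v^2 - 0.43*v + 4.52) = 9.0482*v^4 + 2.0028*v^3 - 7.491*v^2 + 0.0720000000000001*v - 11.2096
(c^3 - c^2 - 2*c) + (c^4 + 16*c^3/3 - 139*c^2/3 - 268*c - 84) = c^4 + 19*c^3/3 - 142*c^2/3 - 270*c - 84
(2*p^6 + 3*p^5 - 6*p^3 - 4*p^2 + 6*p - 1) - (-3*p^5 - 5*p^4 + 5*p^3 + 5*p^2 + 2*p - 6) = 2*p^6 + 6*p^5 + 5*p^4 - 11*p^3 - 9*p^2 + 4*p + 5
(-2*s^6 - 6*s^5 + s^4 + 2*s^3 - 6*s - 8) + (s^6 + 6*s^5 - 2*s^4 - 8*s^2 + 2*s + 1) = -s^6 - s^4 + 2*s^3 - 8*s^2 - 4*s - 7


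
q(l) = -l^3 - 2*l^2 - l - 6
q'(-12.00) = -385.00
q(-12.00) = 1446.00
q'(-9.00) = -208.00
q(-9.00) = 570.00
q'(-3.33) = -20.95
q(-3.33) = 12.08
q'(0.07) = -1.29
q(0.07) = -6.08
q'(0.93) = -7.31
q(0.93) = -9.46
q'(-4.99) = -55.74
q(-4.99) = 73.44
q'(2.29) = -25.89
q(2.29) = -30.79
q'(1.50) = -13.75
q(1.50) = -15.38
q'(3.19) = -44.29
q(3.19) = -62.00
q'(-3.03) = -16.42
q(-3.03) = 6.49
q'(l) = -3*l^2 - 4*l - 1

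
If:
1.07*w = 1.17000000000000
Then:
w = 1.09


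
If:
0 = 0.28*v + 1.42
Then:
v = -5.07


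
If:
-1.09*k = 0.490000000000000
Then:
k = -0.45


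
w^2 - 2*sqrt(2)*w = w*(w - 2*sqrt(2))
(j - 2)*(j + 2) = j^2 - 4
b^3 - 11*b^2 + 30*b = b*(b - 6)*(b - 5)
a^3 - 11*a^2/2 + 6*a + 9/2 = (a - 3)^2*(a + 1/2)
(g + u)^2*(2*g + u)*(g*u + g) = 2*g^4*u + 2*g^4 + 5*g^3*u^2 + 5*g^3*u + 4*g^2*u^3 + 4*g^2*u^2 + g*u^4 + g*u^3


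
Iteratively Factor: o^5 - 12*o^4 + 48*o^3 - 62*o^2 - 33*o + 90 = (o - 3)*(o^4 - 9*o^3 + 21*o^2 + o - 30) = (o - 5)*(o - 3)*(o^3 - 4*o^2 + o + 6) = (o - 5)*(o - 3)*(o - 2)*(o^2 - 2*o - 3) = (o - 5)*(o - 3)^2*(o - 2)*(o + 1)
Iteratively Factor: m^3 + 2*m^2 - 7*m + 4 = (m + 4)*(m^2 - 2*m + 1) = (m - 1)*(m + 4)*(m - 1)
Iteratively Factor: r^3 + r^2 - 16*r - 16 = (r + 4)*(r^2 - 3*r - 4) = (r + 1)*(r + 4)*(r - 4)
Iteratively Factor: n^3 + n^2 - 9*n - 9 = (n - 3)*(n^2 + 4*n + 3) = (n - 3)*(n + 1)*(n + 3)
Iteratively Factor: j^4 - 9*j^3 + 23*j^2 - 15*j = (j)*(j^3 - 9*j^2 + 23*j - 15) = j*(j - 3)*(j^2 - 6*j + 5) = j*(j - 5)*(j - 3)*(j - 1)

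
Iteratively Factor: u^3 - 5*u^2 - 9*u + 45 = (u + 3)*(u^2 - 8*u + 15) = (u - 3)*(u + 3)*(u - 5)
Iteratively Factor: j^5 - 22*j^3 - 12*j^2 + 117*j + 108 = (j + 3)*(j^4 - 3*j^3 - 13*j^2 + 27*j + 36) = (j + 1)*(j + 3)*(j^3 - 4*j^2 - 9*j + 36) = (j + 1)*(j + 3)^2*(j^2 - 7*j + 12) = (j - 3)*(j + 1)*(j + 3)^2*(j - 4)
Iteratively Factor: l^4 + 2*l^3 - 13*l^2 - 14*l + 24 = (l - 1)*(l^3 + 3*l^2 - 10*l - 24) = (l - 1)*(l + 2)*(l^2 + l - 12) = (l - 1)*(l + 2)*(l + 4)*(l - 3)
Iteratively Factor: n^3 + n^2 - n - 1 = (n + 1)*(n^2 - 1) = (n + 1)^2*(n - 1)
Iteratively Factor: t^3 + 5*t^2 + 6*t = (t)*(t^2 + 5*t + 6) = t*(t + 2)*(t + 3)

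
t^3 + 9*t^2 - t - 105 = (t - 3)*(t + 5)*(t + 7)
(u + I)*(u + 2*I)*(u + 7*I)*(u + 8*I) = u^4 + 18*I*u^3 - 103*u^2 - 198*I*u + 112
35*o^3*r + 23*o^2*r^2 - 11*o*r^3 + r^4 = r*(-7*o + r)*(-5*o + r)*(o + r)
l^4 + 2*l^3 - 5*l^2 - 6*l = l*(l - 2)*(l + 1)*(l + 3)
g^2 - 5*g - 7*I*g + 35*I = (g - 5)*(g - 7*I)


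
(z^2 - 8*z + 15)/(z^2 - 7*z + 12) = (z - 5)/(z - 4)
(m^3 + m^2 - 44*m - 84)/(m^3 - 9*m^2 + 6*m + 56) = (m + 6)/(m - 4)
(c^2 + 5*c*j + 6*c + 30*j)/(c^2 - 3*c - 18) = (c^2 + 5*c*j + 6*c + 30*j)/(c^2 - 3*c - 18)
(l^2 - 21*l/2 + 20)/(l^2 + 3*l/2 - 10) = (l - 8)/(l + 4)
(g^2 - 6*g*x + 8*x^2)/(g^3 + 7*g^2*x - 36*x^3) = (g - 4*x)/(g^2 + 9*g*x + 18*x^2)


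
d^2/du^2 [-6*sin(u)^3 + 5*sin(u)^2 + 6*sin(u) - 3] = 54*sin(u)^3 - 20*sin(u)^2 - 42*sin(u) + 10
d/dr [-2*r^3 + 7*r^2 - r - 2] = -6*r^2 + 14*r - 1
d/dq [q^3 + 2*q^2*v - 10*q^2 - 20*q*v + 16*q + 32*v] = 3*q^2 + 4*q*v - 20*q - 20*v + 16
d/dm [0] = 0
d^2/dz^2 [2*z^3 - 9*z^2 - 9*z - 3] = 12*z - 18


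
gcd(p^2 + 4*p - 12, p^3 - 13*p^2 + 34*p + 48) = 1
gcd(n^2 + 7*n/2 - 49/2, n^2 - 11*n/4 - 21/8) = n - 7/2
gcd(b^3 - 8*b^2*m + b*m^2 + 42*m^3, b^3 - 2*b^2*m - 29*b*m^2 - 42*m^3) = b^2 - 5*b*m - 14*m^2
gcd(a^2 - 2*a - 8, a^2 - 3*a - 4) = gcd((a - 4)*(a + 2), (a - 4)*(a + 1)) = a - 4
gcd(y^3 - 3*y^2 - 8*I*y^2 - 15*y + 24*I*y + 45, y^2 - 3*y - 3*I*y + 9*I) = y^2 + y*(-3 - 3*I) + 9*I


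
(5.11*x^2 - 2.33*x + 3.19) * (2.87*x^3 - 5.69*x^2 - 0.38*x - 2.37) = 14.6657*x^5 - 35.763*x^4 + 20.4712*x^3 - 29.3764*x^2 + 4.3099*x - 7.5603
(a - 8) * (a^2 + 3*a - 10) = a^3 - 5*a^2 - 34*a + 80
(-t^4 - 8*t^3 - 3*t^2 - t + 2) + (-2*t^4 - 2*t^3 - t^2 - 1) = -3*t^4 - 10*t^3 - 4*t^2 - t + 1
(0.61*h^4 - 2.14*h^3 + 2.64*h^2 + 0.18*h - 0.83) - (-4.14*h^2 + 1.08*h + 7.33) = 0.61*h^4 - 2.14*h^3 + 6.78*h^2 - 0.9*h - 8.16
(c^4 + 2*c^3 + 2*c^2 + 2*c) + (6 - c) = c^4 + 2*c^3 + 2*c^2 + c + 6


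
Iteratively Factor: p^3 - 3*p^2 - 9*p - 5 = (p - 5)*(p^2 + 2*p + 1) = (p - 5)*(p + 1)*(p + 1)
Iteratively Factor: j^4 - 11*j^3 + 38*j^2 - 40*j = (j - 5)*(j^3 - 6*j^2 + 8*j) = j*(j - 5)*(j^2 - 6*j + 8) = j*(j - 5)*(j - 2)*(j - 4)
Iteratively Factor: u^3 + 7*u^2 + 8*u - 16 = (u - 1)*(u^2 + 8*u + 16) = (u - 1)*(u + 4)*(u + 4)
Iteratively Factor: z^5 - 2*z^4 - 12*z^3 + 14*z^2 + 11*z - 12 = (z + 1)*(z^4 - 3*z^3 - 9*z^2 + 23*z - 12) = (z + 1)*(z + 3)*(z^3 - 6*z^2 + 9*z - 4) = (z - 1)*(z + 1)*(z + 3)*(z^2 - 5*z + 4) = (z - 1)^2*(z + 1)*(z + 3)*(z - 4)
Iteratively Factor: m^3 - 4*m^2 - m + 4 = (m - 1)*(m^2 - 3*m - 4) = (m - 4)*(m - 1)*(m + 1)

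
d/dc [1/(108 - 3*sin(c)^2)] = 2*sin(c)*cos(c)/(3*(sin(c)^2 - 36)^2)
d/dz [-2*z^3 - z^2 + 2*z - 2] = -6*z^2 - 2*z + 2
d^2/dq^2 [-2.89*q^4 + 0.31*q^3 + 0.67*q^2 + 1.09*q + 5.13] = -34.68*q^2 + 1.86*q + 1.34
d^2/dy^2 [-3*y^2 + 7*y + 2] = -6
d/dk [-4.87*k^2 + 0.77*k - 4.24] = 0.77 - 9.74*k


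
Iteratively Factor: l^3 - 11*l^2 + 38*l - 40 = (l - 4)*(l^2 - 7*l + 10) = (l - 5)*(l - 4)*(l - 2)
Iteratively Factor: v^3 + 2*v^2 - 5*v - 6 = (v + 1)*(v^2 + v - 6) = (v + 1)*(v + 3)*(v - 2)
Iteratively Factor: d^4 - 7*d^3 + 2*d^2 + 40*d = (d)*(d^3 - 7*d^2 + 2*d + 40) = d*(d + 2)*(d^2 - 9*d + 20) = d*(d - 5)*(d + 2)*(d - 4)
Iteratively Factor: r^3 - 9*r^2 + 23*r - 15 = (r - 1)*(r^2 - 8*r + 15) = (r - 3)*(r - 1)*(r - 5)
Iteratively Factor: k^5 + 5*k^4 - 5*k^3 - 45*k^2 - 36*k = (k + 1)*(k^4 + 4*k^3 - 9*k^2 - 36*k) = (k + 1)*(k + 4)*(k^3 - 9*k) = (k + 1)*(k + 3)*(k + 4)*(k^2 - 3*k) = k*(k + 1)*(k + 3)*(k + 4)*(k - 3)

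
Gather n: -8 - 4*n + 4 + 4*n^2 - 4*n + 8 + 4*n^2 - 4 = 8*n^2 - 8*n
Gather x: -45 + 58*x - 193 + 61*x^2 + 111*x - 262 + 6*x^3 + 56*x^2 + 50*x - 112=6*x^3 + 117*x^2 + 219*x - 612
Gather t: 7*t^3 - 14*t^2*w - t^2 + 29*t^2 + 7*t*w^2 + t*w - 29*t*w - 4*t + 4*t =7*t^3 + t^2*(28 - 14*w) + t*(7*w^2 - 28*w)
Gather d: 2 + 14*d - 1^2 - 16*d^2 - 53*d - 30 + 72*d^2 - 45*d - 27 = 56*d^2 - 84*d - 56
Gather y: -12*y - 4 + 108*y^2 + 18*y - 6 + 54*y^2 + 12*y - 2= 162*y^2 + 18*y - 12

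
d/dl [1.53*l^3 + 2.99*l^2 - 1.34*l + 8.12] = 4.59*l^2 + 5.98*l - 1.34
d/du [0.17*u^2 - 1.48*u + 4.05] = 0.34*u - 1.48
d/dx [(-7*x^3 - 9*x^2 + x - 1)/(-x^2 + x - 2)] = (7*x^4 - 14*x^3 + 34*x^2 + 34*x - 1)/(x^4 - 2*x^3 + 5*x^2 - 4*x + 4)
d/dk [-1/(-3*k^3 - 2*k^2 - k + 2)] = (-9*k^2 - 4*k - 1)/(3*k^3 + 2*k^2 + k - 2)^2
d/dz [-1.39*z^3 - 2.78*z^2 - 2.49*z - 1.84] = -4.17*z^2 - 5.56*z - 2.49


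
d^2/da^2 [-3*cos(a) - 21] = 3*cos(a)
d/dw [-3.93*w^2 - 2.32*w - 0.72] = -7.86*w - 2.32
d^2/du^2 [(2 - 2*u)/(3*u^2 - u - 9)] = 4*((u - 1)*(6*u - 1)^2 + (9*u - 4)*(-3*u^2 + u + 9))/(-3*u^2 + u + 9)^3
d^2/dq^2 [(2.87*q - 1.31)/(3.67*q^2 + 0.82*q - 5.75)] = ((4.9086 - 63.1974*q)*(3.67*q^2 + 0.82*q - 5.75) + (2.87*q - 1.31)*(7.34*q + 0.82)*(14.68*q + 1.64))/(3.67*q^2 + 0.82*q - 5.75)^3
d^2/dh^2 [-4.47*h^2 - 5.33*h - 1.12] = -8.94000000000000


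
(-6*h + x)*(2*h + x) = -12*h^2 - 4*h*x + x^2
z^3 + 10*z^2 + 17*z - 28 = (z - 1)*(z + 4)*(z + 7)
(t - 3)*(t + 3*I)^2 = t^3 - 3*t^2 + 6*I*t^2 - 9*t - 18*I*t + 27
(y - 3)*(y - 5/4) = y^2 - 17*y/4 + 15/4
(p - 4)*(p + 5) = p^2 + p - 20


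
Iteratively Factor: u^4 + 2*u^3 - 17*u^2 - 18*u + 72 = (u + 4)*(u^3 - 2*u^2 - 9*u + 18) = (u - 3)*(u + 4)*(u^2 + u - 6) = (u - 3)*(u - 2)*(u + 4)*(u + 3)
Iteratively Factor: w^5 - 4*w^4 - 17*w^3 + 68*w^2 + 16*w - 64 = (w - 4)*(w^4 - 17*w^2 + 16) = (w - 4)*(w + 1)*(w^3 - w^2 - 16*w + 16) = (w - 4)^2*(w + 1)*(w^2 + 3*w - 4) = (w - 4)^2*(w + 1)*(w + 4)*(w - 1)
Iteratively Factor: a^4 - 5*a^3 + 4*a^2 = (a)*(a^3 - 5*a^2 + 4*a) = a^2*(a^2 - 5*a + 4) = a^2*(a - 4)*(a - 1)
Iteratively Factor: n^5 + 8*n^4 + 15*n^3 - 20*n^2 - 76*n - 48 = (n + 3)*(n^4 + 5*n^3 - 20*n - 16) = (n - 2)*(n + 3)*(n^3 + 7*n^2 + 14*n + 8) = (n - 2)*(n + 2)*(n + 3)*(n^2 + 5*n + 4) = (n - 2)*(n + 1)*(n + 2)*(n + 3)*(n + 4)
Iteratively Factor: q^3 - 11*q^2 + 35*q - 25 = (q - 1)*(q^2 - 10*q + 25) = (q - 5)*(q - 1)*(q - 5)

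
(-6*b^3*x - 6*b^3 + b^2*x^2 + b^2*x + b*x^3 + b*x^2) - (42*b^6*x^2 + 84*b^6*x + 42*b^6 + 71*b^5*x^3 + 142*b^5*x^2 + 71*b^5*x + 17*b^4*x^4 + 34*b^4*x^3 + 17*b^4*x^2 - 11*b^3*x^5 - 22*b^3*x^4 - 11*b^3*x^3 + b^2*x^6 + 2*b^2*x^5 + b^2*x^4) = -42*b^6*x^2 - 84*b^6*x - 42*b^6 - 71*b^5*x^3 - 142*b^5*x^2 - 71*b^5*x - 17*b^4*x^4 - 34*b^4*x^3 - 17*b^4*x^2 + 11*b^3*x^5 + 22*b^3*x^4 + 11*b^3*x^3 - 6*b^3*x - 6*b^3 - b^2*x^6 - 2*b^2*x^5 - b^2*x^4 + b^2*x^2 + b^2*x + b*x^3 + b*x^2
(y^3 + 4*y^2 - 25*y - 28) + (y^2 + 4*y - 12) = y^3 + 5*y^2 - 21*y - 40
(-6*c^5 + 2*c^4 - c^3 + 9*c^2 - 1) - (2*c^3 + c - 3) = -6*c^5 + 2*c^4 - 3*c^3 + 9*c^2 - c + 2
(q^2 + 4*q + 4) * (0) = 0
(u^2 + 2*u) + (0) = u^2 + 2*u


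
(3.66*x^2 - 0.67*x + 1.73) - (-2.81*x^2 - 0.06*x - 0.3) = 6.47*x^2 - 0.61*x + 2.03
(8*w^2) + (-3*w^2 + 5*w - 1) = 5*w^2 + 5*w - 1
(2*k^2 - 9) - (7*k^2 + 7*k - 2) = -5*k^2 - 7*k - 7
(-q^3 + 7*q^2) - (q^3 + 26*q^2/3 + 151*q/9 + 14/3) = -2*q^3 - 5*q^2/3 - 151*q/9 - 14/3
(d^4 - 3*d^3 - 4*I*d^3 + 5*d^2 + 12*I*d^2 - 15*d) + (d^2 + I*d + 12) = d^4 - 3*d^3 - 4*I*d^3 + 6*d^2 + 12*I*d^2 - 15*d + I*d + 12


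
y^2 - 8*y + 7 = (y - 7)*(y - 1)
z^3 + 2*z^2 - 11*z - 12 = (z - 3)*(z + 1)*(z + 4)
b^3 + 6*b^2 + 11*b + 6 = (b + 1)*(b + 2)*(b + 3)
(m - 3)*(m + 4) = m^2 + m - 12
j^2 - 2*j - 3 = (j - 3)*(j + 1)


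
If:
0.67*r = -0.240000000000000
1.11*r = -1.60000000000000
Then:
No Solution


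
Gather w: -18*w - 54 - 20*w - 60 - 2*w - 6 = -40*w - 120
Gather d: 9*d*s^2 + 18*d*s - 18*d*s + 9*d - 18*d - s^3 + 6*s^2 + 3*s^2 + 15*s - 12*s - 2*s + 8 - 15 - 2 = d*(9*s^2 - 9) - s^3 + 9*s^2 + s - 9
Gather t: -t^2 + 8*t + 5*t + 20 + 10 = -t^2 + 13*t + 30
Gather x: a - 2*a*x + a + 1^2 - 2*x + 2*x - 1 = -2*a*x + 2*a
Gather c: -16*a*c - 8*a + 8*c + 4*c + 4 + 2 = -8*a + c*(12 - 16*a) + 6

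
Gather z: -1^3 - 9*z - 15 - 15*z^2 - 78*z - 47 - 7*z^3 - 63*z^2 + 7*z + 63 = -7*z^3 - 78*z^2 - 80*z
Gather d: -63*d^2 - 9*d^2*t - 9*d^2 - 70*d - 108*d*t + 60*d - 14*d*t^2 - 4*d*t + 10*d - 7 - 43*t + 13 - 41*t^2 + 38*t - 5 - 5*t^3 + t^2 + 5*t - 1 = d^2*(-9*t - 72) + d*(-14*t^2 - 112*t) - 5*t^3 - 40*t^2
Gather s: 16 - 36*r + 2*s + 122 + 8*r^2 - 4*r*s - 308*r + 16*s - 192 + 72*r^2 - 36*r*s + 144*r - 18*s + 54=80*r^2 - 40*r*s - 200*r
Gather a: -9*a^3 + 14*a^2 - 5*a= -9*a^3 + 14*a^2 - 5*a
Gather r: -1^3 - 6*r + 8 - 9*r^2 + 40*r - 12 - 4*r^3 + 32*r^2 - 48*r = -4*r^3 + 23*r^2 - 14*r - 5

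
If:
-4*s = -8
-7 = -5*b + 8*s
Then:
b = 23/5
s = 2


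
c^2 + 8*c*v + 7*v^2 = (c + v)*(c + 7*v)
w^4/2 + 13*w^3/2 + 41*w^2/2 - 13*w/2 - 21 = (w/2 + 1/2)*(w - 1)*(w + 6)*(w + 7)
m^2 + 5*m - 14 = (m - 2)*(m + 7)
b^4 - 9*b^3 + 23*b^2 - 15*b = b*(b - 5)*(b - 3)*(b - 1)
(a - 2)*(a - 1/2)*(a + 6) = a^3 + 7*a^2/2 - 14*a + 6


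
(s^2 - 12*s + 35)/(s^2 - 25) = (s - 7)/(s + 5)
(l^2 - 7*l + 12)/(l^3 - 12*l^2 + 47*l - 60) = 1/(l - 5)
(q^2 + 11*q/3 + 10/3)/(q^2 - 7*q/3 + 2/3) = (3*q^2 + 11*q + 10)/(3*q^2 - 7*q + 2)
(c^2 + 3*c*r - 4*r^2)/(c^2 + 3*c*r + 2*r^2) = (c^2 + 3*c*r - 4*r^2)/(c^2 + 3*c*r + 2*r^2)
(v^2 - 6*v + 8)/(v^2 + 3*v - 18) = (v^2 - 6*v + 8)/(v^2 + 3*v - 18)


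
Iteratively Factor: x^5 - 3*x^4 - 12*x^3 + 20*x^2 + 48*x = (x)*(x^4 - 3*x^3 - 12*x^2 + 20*x + 48) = x*(x + 2)*(x^3 - 5*x^2 - 2*x + 24) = x*(x - 3)*(x + 2)*(x^2 - 2*x - 8) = x*(x - 3)*(x + 2)^2*(x - 4)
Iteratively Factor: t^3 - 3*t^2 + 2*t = (t)*(t^2 - 3*t + 2) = t*(t - 1)*(t - 2)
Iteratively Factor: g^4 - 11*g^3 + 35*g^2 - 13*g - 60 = (g - 3)*(g^3 - 8*g^2 + 11*g + 20) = (g - 5)*(g - 3)*(g^2 - 3*g - 4) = (g - 5)*(g - 4)*(g - 3)*(g + 1)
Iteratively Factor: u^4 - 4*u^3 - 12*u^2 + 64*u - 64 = (u - 4)*(u^3 - 12*u + 16) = (u - 4)*(u + 4)*(u^2 - 4*u + 4) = (u - 4)*(u - 2)*(u + 4)*(u - 2)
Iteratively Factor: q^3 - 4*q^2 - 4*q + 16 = (q + 2)*(q^2 - 6*q + 8) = (q - 4)*(q + 2)*(q - 2)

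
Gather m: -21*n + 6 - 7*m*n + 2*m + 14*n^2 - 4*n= m*(2 - 7*n) + 14*n^2 - 25*n + 6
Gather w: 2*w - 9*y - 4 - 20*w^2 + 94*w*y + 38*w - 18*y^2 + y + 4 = -20*w^2 + w*(94*y + 40) - 18*y^2 - 8*y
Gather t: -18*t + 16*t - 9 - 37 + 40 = -2*t - 6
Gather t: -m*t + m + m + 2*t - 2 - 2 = 2*m + t*(2 - m) - 4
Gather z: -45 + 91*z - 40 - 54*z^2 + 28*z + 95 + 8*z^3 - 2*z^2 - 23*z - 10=8*z^3 - 56*z^2 + 96*z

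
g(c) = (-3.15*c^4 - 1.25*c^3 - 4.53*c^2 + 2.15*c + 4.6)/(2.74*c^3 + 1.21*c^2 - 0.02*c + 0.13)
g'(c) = (-8.22*c^2 - 2.42*c + 0.02)*(-3.15*c^4 - 1.25*c^3 - 4.53*c^2 + 2.15*c + 4.6)/(2.74*c^3 + 1.21*c^2 - 0.02*c + 0.13)^2 + (-12.6*c^3 - 3.75*c^2 - 9.06*c + 2.15)/(2.74*c^3 + 1.21*c^2 - 0.02*c + 0.13)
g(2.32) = -2.98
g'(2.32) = -1.17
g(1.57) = -1.99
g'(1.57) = -1.63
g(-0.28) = 21.44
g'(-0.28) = 34.11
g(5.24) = -6.23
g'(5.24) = -1.11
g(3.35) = -4.14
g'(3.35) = -1.10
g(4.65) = -5.57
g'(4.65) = -1.11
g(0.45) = 7.16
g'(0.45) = -38.01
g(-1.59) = 3.26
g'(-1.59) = -0.34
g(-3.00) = 4.20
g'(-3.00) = -0.89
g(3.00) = -3.75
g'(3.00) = -1.11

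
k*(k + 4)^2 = k^3 + 8*k^2 + 16*k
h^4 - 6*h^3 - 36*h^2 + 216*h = h*(h - 6)^2*(h + 6)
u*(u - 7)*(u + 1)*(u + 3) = u^4 - 3*u^3 - 25*u^2 - 21*u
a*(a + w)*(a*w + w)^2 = a^4*w^2 + a^3*w^3 + 2*a^3*w^2 + 2*a^2*w^3 + a^2*w^2 + a*w^3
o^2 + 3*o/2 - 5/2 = (o - 1)*(o + 5/2)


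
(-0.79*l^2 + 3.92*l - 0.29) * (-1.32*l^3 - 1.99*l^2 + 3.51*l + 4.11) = 1.0428*l^5 - 3.6023*l^4 - 10.1909*l^3 + 11.0894*l^2 + 15.0933*l - 1.1919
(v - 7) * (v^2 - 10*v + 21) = v^3 - 17*v^2 + 91*v - 147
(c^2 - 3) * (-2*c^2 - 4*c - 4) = -2*c^4 - 4*c^3 + 2*c^2 + 12*c + 12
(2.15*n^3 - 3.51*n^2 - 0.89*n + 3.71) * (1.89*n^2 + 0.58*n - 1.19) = 4.0635*n^5 - 5.3869*n^4 - 6.2764*n^3 + 10.6726*n^2 + 3.2109*n - 4.4149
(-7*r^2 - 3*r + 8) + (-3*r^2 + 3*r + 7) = 15 - 10*r^2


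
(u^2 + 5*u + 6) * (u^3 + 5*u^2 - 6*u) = u^5 + 10*u^4 + 25*u^3 - 36*u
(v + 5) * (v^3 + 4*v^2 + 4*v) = v^4 + 9*v^3 + 24*v^2 + 20*v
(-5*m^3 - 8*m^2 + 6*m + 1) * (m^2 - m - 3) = -5*m^5 - 3*m^4 + 29*m^3 + 19*m^2 - 19*m - 3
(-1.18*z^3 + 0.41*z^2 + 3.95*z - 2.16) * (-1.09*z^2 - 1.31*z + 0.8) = 1.2862*z^5 + 1.0989*z^4 - 5.7866*z^3 - 2.4921*z^2 + 5.9896*z - 1.728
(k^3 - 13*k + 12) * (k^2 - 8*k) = k^5 - 8*k^4 - 13*k^3 + 116*k^2 - 96*k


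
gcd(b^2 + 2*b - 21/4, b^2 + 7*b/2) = b + 7/2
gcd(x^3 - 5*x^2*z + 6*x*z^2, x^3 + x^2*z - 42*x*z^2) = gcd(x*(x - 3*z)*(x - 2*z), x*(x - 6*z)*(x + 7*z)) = x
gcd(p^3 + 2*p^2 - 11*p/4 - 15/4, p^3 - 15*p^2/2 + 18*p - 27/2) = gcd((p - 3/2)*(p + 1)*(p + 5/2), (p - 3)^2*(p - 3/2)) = p - 3/2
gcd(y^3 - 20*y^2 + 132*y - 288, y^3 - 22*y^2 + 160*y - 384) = y^2 - 14*y + 48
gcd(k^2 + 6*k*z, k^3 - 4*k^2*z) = k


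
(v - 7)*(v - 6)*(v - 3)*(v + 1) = v^4 - 15*v^3 + 65*v^2 - 45*v - 126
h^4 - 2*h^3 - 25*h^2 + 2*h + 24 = (h - 6)*(h - 1)*(h + 1)*(h + 4)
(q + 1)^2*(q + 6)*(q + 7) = q^4 + 15*q^3 + 69*q^2 + 97*q + 42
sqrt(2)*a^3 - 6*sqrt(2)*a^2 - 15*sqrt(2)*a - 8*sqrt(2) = (a - 8)*(a + 1)*(sqrt(2)*a + sqrt(2))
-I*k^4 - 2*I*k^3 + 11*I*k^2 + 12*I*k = k*(k - 3)*(k + 4)*(-I*k - I)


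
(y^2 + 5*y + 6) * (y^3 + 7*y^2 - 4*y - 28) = y^5 + 12*y^4 + 37*y^3 - 6*y^2 - 164*y - 168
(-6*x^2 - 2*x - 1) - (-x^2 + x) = -5*x^2 - 3*x - 1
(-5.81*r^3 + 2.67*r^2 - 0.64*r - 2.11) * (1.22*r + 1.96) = -7.0882*r^4 - 8.1302*r^3 + 4.4524*r^2 - 3.8286*r - 4.1356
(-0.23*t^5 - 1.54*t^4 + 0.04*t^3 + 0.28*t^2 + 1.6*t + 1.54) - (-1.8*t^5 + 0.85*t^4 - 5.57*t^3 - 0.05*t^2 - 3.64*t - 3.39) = 1.57*t^5 - 2.39*t^4 + 5.61*t^3 + 0.33*t^2 + 5.24*t + 4.93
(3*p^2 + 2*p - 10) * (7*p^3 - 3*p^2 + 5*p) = 21*p^5 + 5*p^4 - 61*p^3 + 40*p^2 - 50*p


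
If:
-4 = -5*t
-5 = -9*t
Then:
No Solution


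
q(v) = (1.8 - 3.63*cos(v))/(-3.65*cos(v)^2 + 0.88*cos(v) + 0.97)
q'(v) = (1.8 - 3.63*cos(v))*(-7.3*sin(v)*cos(v) + 0.88*sin(v))/(-3.65*cos(v)^2 + 0.88*cos(v) + 0.97)^2 + 3.63*sin(v)/(-3.65*cos(v)^2 + 0.88*cos(v) + 0.97)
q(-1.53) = 1.65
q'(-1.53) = -4.59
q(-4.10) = -5.24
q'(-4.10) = 25.33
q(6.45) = 1.04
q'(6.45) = 0.29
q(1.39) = 1.14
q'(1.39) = 3.06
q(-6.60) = 1.11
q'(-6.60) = -0.64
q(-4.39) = 9.08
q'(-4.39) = 95.29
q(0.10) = 1.02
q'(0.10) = 0.16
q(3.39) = -1.61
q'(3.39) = -0.68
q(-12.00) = 1.42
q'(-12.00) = 2.36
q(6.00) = 1.09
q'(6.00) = -0.55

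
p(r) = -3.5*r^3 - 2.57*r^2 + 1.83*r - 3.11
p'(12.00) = -1571.85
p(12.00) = -6399.23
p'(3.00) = -108.09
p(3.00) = -115.25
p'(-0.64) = 0.82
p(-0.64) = -4.42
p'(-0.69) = 0.38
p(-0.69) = -4.45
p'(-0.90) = -2.05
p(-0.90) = -4.29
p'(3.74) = -164.26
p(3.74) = -215.31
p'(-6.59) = -420.29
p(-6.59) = 874.89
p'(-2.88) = -70.46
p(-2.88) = 53.91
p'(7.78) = -673.71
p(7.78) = -1792.62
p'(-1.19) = -6.92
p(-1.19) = -3.03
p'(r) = -10.5*r^2 - 5.14*r + 1.83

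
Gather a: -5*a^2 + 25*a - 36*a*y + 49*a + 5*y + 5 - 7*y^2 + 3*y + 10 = -5*a^2 + a*(74 - 36*y) - 7*y^2 + 8*y + 15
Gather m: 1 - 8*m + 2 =3 - 8*m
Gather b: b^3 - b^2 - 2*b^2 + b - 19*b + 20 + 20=b^3 - 3*b^2 - 18*b + 40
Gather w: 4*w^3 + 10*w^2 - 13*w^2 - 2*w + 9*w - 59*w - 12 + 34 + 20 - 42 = 4*w^3 - 3*w^2 - 52*w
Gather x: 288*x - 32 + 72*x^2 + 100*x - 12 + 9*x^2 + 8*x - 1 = 81*x^2 + 396*x - 45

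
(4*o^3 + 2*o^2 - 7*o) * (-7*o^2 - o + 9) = -28*o^5 - 18*o^4 + 83*o^3 + 25*o^2 - 63*o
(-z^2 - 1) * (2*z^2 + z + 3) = -2*z^4 - z^3 - 5*z^2 - z - 3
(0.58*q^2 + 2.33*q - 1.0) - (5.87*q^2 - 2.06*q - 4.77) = -5.29*q^2 + 4.39*q + 3.77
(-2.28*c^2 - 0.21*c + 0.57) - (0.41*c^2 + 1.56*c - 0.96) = -2.69*c^2 - 1.77*c + 1.53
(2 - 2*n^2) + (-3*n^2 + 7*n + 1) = -5*n^2 + 7*n + 3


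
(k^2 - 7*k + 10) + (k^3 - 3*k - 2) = k^3 + k^2 - 10*k + 8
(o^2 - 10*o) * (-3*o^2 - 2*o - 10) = -3*o^4 + 28*o^3 + 10*o^2 + 100*o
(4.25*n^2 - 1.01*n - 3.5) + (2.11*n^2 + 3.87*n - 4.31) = 6.36*n^2 + 2.86*n - 7.81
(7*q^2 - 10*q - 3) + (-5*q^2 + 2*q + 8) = 2*q^2 - 8*q + 5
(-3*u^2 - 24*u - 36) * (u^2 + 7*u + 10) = -3*u^4 - 45*u^3 - 234*u^2 - 492*u - 360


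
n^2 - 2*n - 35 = (n - 7)*(n + 5)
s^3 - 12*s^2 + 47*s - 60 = (s - 5)*(s - 4)*(s - 3)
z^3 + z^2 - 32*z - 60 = (z - 6)*(z + 2)*(z + 5)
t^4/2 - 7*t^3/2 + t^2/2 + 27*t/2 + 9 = (t/2 + 1/2)*(t - 6)*(t - 3)*(t + 1)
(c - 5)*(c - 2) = c^2 - 7*c + 10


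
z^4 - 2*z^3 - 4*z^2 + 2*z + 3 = (z - 3)*(z - 1)*(z + 1)^2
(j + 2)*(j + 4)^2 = j^3 + 10*j^2 + 32*j + 32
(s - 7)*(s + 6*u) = s^2 + 6*s*u - 7*s - 42*u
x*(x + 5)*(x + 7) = x^3 + 12*x^2 + 35*x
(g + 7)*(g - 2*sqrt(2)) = g^2 - 2*sqrt(2)*g + 7*g - 14*sqrt(2)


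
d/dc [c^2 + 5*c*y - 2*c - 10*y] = 2*c + 5*y - 2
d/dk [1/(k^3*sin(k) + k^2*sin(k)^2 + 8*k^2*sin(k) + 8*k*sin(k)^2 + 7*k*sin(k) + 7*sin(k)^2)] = (-k^3*cos(k) - 3*k^2*sin(k) - k^2*sin(2*k) - 8*k^2*cos(k) - 2*k*sin(k)^2 - 16*k*sin(k) - 8*k*sin(2*k) - 7*k*cos(k) - 8*sin(k)^2 - 7*sin(k) - 7*sin(2*k))/((k + 1)^2*(k + 7)^2*(k + sin(k))^2*sin(k)^2)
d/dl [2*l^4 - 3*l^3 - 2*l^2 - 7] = l*(8*l^2 - 9*l - 4)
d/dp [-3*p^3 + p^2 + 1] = p*(2 - 9*p)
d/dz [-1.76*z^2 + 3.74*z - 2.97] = 3.74 - 3.52*z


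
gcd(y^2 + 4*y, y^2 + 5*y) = y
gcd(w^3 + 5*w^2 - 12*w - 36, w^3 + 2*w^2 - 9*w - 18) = w^2 - w - 6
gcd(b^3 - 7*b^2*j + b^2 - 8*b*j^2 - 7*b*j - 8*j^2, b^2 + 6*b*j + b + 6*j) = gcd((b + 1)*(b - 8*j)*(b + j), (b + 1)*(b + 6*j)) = b + 1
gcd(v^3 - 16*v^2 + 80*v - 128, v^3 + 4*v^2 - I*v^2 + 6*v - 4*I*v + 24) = 1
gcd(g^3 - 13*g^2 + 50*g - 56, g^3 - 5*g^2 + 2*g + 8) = g^2 - 6*g + 8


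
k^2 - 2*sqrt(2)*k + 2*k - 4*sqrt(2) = (k + 2)*(k - 2*sqrt(2))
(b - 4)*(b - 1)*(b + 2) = b^3 - 3*b^2 - 6*b + 8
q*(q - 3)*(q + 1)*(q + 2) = q^4 - 7*q^2 - 6*q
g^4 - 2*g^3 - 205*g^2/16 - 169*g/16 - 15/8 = (g - 5)*(g + 1/4)*(g + 3/4)*(g + 2)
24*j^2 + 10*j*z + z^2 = (4*j + z)*(6*j + z)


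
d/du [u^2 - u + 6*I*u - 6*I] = 2*u - 1 + 6*I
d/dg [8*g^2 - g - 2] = 16*g - 1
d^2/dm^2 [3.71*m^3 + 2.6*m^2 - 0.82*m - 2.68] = 22.26*m + 5.2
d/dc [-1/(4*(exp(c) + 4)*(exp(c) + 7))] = (2*exp(c) + 11)*exp(c)/(4*(exp(c) + 4)^2*(exp(c) + 7)^2)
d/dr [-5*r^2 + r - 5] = 1 - 10*r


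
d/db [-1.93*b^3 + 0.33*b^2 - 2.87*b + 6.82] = -5.79*b^2 + 0.66*b - 2.87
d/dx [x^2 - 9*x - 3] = 2*x - 9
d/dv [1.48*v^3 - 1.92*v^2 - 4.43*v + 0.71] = 4.44*v^2 - 3.84*v - 4.43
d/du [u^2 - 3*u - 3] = 2*u - 3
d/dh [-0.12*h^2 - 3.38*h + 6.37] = -0.24*h - 3.38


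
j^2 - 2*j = j*(j - 2)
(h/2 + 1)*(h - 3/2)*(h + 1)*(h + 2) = h^4/2 + 7*h^3/4 + h^2/4 - 4*h - 3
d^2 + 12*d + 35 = (d + 5)*(d + 7)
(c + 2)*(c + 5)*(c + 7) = c^3 + 14*c^2 + 59*c + 70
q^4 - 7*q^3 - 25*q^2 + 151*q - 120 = (q - 8)*(q - 3)*(q - 1)*(q + 5)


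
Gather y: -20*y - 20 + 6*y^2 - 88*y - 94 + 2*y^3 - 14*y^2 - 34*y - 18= 2*y^3 - 8*y^2 - 142*y - 132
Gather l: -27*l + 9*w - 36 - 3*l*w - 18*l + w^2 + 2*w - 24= l*(-3*w - 45) + w^2 + 11*w - 60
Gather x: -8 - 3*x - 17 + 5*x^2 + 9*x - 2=5*x^2 + 6*x - 27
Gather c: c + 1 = c + 1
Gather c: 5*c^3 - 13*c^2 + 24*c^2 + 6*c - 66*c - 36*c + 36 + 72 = 5*c^3 + 11*c^2 - 96*c + 108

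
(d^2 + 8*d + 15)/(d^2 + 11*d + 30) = (d + 3)/(d + 6)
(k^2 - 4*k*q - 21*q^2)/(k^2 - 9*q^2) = (-k + 7*q)/(-k + 3*q)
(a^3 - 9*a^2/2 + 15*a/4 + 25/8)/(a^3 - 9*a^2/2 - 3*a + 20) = (a^2 - 2*a - 5/4)/(a^2 - 2*a - 8)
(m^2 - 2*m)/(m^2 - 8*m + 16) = m*(m - 2)/(m^2 - 8*m + 16)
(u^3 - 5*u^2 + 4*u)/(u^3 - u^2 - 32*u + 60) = u*(u^2 - 5*u + 4)/(u^3 - u^2 - 32*u + 60)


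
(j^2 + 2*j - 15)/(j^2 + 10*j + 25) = (j - 3)/(j + 5)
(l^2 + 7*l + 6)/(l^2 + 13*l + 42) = (l + 1)/(l + 7)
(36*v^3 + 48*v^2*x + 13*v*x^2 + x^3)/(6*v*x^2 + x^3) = 6*v^2/x^2 + 7*v/x + 1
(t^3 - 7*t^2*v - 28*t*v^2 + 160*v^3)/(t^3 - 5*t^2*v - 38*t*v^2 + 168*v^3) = (t^2 - 3*t*v - 40*v^2)/(t^2 - t*v - 42*v^2)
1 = 1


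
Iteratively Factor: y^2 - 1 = (y - 1)*(y + 1)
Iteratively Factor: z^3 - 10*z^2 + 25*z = (z - 5)*(z^2 - 5*z) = z*(z - 5)*(z - 5)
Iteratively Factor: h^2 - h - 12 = (h + 3)*(h - 4)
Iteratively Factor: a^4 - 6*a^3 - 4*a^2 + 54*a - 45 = (a - 3)*(a^3 - 3*a^2 - 13*a + 15) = (a - 3)*(a + 3)*(a^2 - 6*a + 5) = (a - 5)*(a - 3)*(a + 3)*(a - 1)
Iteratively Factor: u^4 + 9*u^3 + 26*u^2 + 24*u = (u + 4)*(u^3 + 5*u^2 + 6*u) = (u + 2)*(u + 4)*(u^2 + 3*u) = u*(u + 2)*(u + 4)*(u + 3)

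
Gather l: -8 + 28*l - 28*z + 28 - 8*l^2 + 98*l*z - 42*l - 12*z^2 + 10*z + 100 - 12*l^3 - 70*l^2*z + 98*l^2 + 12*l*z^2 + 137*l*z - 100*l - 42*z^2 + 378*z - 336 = -12*l^3 + l^2*(90 - 70*z) + l*(12*z^2 + 235*z - 114) - 54*z^2 + 360*z - 216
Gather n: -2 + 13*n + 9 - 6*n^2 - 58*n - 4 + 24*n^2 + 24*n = 18*n^2 - 21*n + 3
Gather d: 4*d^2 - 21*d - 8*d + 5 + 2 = 4*d^2 - 29*d + 7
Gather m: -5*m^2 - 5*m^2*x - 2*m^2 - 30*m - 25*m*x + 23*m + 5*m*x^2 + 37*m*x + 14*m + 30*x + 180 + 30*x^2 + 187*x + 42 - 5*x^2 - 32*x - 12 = m^2*(-5*x - 7) + m*(5*x^2 + 12*x + 7) + 25*x^2 + 185*x + 210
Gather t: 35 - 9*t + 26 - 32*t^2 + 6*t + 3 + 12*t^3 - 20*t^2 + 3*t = 12*t^3 - 52*t^2 + 64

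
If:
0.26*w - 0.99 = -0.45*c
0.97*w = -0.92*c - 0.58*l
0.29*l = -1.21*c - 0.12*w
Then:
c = 1.01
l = -5.05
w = 2.07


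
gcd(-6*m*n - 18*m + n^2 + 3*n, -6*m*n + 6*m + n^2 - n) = 6*m - n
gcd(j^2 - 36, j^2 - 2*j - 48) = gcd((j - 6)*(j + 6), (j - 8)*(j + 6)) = j + 6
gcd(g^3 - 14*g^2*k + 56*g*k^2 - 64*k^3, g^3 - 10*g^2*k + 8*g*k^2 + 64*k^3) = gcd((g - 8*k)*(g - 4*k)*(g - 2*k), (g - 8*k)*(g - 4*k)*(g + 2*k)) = g^2 - 12*g*k + 32*k^2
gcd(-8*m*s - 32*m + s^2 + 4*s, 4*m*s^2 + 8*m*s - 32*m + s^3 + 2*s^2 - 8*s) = s + 4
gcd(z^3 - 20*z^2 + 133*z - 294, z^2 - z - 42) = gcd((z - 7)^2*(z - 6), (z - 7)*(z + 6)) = z - 7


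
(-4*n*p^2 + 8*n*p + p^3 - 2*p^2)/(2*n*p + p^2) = (-4*n*p + 8*n + p^2 - 2*p)/(2*n + p)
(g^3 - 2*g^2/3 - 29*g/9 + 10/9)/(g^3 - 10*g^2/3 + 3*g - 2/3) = (g + 5/3)/(g - 1)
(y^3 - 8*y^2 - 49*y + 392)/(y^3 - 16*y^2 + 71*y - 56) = (y + 7)/(y - 1)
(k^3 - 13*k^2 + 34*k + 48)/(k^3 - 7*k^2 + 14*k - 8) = (k^3 - 13*k^2 + 34*k + 48)/(k^3 - 7*k^2 + 14*k - 8)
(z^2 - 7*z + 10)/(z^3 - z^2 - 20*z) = (z - 2)/(z*(z + 4))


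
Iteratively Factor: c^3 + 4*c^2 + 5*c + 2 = (c + 1)*(c^2 + 3*c + 2) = (c + 1)*(c + 2)*(c + 1)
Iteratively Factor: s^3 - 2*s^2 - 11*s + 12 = (s - 1)*(s^2 - s - 12) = (s - 4)*(s - 1)*(s + 3)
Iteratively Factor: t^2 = (t)*(t)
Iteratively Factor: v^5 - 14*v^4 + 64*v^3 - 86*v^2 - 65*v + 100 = (v - 1)*(v^4 - 13*v^3 + 51*v^2 - 35*v - 100) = (v - 5)*(v - 1)*(v^3 - 8*v^2 + 11*v + 20) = (v - 5)^2*(v - 1)*(v^2 - 3*v - 4) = (v - 5)^2*(v - 1)*(v + 1)*(v - 4)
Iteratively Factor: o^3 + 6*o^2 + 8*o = (o)*(o^2 + 6*o + 8) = o*(o + 2)*(o + 4)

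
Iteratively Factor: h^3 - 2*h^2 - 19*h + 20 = (h - 1)*(h^2 - h - 20) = (h - 1)*(h + 4)*(h - 5)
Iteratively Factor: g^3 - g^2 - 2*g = (g)*(g^2 - g - 2) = g*(g + 1)*(g - 2)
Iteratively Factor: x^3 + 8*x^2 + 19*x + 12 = (x + 1)*(x^2 + 7*x + 12) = (x + 1)*(x + 3)*(x + 4)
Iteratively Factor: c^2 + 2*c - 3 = (c + 3)*(c - 1)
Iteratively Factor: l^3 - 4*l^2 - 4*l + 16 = (l - 4)*(l^2 - 4) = (l - 4)*(l - 2)*(l + 2)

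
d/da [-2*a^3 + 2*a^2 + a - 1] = -6*a^2 + 4*a + 1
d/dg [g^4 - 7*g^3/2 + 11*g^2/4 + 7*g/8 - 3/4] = 4*g^3 - 21*g^2/2 + 11*g/2 + 7/8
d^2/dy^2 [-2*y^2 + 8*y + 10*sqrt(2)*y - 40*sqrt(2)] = -4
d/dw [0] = 0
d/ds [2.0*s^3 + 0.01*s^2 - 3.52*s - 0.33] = 6.0*s^2 + 0.02*s - 3.52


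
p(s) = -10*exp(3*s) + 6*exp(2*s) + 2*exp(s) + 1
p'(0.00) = -16.00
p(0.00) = -1.00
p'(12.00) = -129336628543664789.11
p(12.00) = -43112156536093662.63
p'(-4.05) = 0.04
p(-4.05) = 1.04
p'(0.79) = -258.26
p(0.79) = -72.44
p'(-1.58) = 0.66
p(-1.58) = 1.58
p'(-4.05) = 0.04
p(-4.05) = 1.04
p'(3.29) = -571540.01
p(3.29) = -189035.47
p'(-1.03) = 0.88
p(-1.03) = 2.02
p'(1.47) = -2232.40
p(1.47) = -699.50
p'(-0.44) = -1.75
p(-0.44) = 2.11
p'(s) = -30*exp(3*s) + 12*exp(2*s) + 2*exp(s)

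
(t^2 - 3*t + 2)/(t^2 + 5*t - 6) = (t - 2)/(t + 6)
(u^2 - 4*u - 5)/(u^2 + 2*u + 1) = (u - 5)/(u + 1)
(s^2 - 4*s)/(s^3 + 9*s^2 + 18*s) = (s - 4)/(s^2 + 9*s + 18)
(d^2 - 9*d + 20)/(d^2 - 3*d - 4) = (d - 5)/(d + 1)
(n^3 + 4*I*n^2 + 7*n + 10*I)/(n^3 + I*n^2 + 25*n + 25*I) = (n - 2*I)/(n - 5*I)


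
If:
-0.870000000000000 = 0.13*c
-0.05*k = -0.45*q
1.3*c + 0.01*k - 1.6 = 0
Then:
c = -6.69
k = 1030.00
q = 114.44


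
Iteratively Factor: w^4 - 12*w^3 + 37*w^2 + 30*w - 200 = (w - 5)*(w^3 - 7*w^2 + 2*w + 40) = (w - 5)*(w + 2)*(w^2 - 9*w + 20) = (w - 5)*(w - 4)*(w + 2)*(w - 5)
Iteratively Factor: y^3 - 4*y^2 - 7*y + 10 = (y + 2)*(y^2 - 6*y + 5) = (y - 5)*(y + 2)*(y - 1)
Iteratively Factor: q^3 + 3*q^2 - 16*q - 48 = (q + 3)*(q^2 - 16) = (q - 4)*(q + 3)*(q + 4)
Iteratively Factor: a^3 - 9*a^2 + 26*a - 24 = (a - 3)*(a^2 - 6*a + 8) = (a - 4)*(a - 3)*(a - 2)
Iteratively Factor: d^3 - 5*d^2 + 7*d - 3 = (d - 1)*(d^2 - 4*d + 3) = (d - 3)*(d - 1)*(d - 1)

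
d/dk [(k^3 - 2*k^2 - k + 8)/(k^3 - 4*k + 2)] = 2*(k^4 - 3*k^3 - 5*k^2 - 4*k + 15)/(k^6 - 8*k^4 + 4*k^3 + 16*k^2 - 16*k + 4)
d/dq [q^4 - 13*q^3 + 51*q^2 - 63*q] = 4*q^3 - 39*q^2 + 102*q - 63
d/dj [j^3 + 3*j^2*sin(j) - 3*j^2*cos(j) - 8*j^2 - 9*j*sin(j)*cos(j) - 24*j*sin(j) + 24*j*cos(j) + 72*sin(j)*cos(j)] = 3*sqrt(2)*j^2*sin(j + pi/4) + 3*j^2 - 18*j*sin(j) - 30*j*cos(j) - 9*j*cos(2*j) - 16*j - 9*sin(2*j)/2 + 72*cos(2*j) + 24*sqrt(2)*cos(j + pi/4)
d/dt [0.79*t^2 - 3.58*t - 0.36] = 1.58*t - 3.58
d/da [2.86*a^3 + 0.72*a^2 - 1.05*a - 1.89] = 8.58*a^2 + 1.44*a - 1.05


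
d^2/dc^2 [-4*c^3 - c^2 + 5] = -24*c - 2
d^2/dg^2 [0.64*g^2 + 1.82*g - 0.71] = 1.28000000000000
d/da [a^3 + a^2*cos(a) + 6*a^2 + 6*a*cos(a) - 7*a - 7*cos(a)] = -a^2*sin(a) + 3*a^2 - 6*a*sin(a) + 2*a*cos(a) + 12*a + 7*sin(a) + 6*cos(a) - 7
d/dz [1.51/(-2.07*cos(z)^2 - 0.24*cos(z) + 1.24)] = -(6.2514*cos(z) + 0.3624)*sin(z)/(2.07*cos(z)^2 + 0.24*cos(z) - 1.24)^2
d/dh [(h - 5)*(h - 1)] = 2*h - 6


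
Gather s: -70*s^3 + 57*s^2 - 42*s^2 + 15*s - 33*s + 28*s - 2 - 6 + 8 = -70*s^3 + 15*s^2 + 10*s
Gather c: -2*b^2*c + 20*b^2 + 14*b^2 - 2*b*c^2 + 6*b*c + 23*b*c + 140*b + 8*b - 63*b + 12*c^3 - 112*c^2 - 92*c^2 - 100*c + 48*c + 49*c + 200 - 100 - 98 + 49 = 34*b^2 + 85*b + 12*c^3 + c^2*(-2*b - 204) + c*(-2*b^2 + 29*b - 3) + 51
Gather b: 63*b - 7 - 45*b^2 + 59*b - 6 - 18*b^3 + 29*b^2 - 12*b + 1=-18*b^3 - 16*b^2 + 110*b - 12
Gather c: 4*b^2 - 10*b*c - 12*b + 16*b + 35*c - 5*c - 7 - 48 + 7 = 4*b^2 + 4*b + c*(30 - 10*b) - 48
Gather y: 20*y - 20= 20*y - 20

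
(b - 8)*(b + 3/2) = b^2 - 13*b/2 - 12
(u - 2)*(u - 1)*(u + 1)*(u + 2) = u^4 - 5*u^2 + 4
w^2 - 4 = (w - 2)*(w + 2)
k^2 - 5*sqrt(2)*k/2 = k*(k - 5*sqrt(2)/2)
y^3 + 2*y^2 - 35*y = y*(y - 5)*(y + 7)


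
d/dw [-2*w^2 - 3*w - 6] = -4*w - 3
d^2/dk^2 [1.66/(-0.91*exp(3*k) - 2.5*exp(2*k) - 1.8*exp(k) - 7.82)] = (-1.66*(2.73*exp(2*k) + 5.0*exp(k) + 1.8)*(5.46*exp(2*k) + 10.0*exp(k) + 3.6)*exp(k) + (13.5954*exp(2*k) + 16.6*exp(k) + 2.988)*(0.91*exp(3*k) + 2.5*exp(2*k) + 1.8*exp(k) + 7.82))*exp(k)/(0.91*exp(3*k) + 2.5*exp(2*k) + 1.8*exp(k) + 7.82)^3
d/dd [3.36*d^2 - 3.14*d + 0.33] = 6.72*d - 3.14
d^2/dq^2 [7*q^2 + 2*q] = 14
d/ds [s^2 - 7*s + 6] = 2*s - 7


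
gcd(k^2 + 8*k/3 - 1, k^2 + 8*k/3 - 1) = k^2 + 8*k/3 - 1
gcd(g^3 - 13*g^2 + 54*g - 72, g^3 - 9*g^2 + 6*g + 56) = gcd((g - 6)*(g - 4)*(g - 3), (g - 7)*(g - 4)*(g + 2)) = g - 4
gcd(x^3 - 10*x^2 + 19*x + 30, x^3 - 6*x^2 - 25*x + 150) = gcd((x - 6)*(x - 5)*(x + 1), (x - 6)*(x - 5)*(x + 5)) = x^2 - 11*x + 30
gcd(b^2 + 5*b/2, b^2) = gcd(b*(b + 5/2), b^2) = b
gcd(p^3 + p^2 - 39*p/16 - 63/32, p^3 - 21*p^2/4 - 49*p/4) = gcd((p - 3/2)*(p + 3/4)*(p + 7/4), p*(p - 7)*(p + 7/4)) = p + 7/4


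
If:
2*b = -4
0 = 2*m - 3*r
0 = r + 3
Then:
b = -2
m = -9/2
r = -3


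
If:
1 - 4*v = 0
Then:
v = 1/4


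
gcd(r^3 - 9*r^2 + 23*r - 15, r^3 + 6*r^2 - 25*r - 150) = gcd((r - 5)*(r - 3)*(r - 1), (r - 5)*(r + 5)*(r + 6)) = r - 5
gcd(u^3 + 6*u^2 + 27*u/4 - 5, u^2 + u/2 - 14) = u + 4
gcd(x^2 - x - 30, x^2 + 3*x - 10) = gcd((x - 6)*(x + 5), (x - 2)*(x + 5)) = x + 5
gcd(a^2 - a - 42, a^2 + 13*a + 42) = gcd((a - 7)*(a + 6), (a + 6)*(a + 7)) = a + 6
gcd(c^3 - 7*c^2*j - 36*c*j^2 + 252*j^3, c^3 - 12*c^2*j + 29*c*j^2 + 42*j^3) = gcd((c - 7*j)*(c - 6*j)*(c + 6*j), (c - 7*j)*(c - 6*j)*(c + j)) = c^2 - 13*c*j + 42*j^2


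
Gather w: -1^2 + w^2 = w^2 - 1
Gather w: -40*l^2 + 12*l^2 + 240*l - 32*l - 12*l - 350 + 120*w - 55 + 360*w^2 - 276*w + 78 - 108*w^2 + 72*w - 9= -28*l^2 + 196*l + 252*w^2 - 84*w - 336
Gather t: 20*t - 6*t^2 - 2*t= -6*t^2 + 18*t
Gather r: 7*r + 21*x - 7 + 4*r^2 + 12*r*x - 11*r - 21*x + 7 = 4*r^2 + r*(12*x - 4)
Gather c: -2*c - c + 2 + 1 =3 - 3*c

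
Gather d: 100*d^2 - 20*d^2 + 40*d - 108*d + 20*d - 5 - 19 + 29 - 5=80*d^2 - 48*d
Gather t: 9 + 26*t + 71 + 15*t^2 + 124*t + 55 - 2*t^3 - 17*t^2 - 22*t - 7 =-2*t^3 - 2*t^2 + 128*t + 128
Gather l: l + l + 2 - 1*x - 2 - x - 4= 2*l - 2*x - 4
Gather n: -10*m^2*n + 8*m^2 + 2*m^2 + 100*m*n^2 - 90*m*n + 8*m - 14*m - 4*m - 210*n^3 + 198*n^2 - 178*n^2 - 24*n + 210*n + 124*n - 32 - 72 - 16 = 10*m^2 - 10*m - 210*n^3 + n^2*(100*m + 20) + n*(-10*m^2 - 90*m + 310) - 120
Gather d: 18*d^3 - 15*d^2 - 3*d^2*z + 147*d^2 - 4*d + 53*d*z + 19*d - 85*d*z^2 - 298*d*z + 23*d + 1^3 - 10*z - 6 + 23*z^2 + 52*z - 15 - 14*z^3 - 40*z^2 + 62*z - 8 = 18*d^3 + d^2*(132 - 3*z) + d*(-85*z^2 - 245*z + 38) - 14*z^3 - 17*z^2 + 104*z - 28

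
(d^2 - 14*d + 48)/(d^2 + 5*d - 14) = (d^2 - 14*d + 48)/(d^2 + 5*d - 14)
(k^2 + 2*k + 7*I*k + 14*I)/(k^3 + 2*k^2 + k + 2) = (k + 7*I)/(k^2 + 1)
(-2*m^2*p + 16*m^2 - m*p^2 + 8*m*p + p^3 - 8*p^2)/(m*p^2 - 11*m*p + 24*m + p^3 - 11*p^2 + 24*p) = (-2*m + p)/(p - 3)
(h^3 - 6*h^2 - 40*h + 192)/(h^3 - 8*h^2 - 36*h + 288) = (h - 4)/(h - 6)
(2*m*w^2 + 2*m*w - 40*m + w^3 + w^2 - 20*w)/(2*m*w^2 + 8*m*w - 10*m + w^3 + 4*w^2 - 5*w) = (w - 4)/(w - 1)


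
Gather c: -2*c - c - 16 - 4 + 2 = -3*c - 18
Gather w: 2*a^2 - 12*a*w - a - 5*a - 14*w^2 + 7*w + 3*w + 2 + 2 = 2*a^2 - 6*a - 14*w^2 + w*(10 - 12*a) + 4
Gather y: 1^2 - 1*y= 1 - y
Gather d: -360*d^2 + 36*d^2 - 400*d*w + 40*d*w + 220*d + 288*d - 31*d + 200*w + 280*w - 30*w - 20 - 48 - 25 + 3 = -324*d^2 + d*(477 - 360*w) + 450*w - 90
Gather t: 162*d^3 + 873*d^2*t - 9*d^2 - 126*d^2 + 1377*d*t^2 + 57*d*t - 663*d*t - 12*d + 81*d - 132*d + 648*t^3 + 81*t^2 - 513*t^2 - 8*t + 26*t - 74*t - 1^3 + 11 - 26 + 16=162*d^3 - 135*d^2 - 63*d + 648*t^3 + t^2*(1377*d - 432) + t*(873*d^2 - 606*d - 56)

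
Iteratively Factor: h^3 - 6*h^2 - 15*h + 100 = (h - 5)*(h^2 - h - 20) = (h - 5)^2*(h + 4)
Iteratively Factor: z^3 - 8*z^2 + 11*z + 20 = (z - 5)*(z^2 - 3*z - 4) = (z - 5)*(z - 4)*(z + 1)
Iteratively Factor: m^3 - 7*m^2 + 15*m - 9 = (m - 3)*(m^2 - 4*m + 3) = (m - 3)*(m - 1)*(m - 3)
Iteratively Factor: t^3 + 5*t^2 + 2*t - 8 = (t - 1)*(t^2 + 6*t + 8) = (t - 1)*(t + 2)*(t + 4)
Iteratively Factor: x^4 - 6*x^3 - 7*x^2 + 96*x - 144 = (x - 4)*(x^3 - 2*x^2 - 15*x + 36) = (x - 4)*(x + 4)*(x^2 - 6*x + 9) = (x - 4)*(x - 3)*(x + 4)*(x - 3)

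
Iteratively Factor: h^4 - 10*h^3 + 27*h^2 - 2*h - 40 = (h - 5)*(h^3 - 5*h^2 + 2*h + 8) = (h - 5)*(h + 1)*(h^2 - 6*h + 8) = (h - 5)*(h - 2)*(h + 1)*(h - 4)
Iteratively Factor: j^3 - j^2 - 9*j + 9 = (j - 3)*(j^2 + 2*j - 3) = (j - 3)*(j + 3)*(j - 1)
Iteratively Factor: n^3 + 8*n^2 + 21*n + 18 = (n + 3)*(n^2 + 5*n + 6) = (n + 2)*(n + 3)*(n + 3)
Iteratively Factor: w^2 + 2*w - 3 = (w + 3)*(w - 1)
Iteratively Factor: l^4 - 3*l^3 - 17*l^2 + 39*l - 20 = (l - 5)*(l^3 + 2*l^2 - 7*l + 4) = (l - 5)*(l + 4)*(l^2 - 2*l + 1) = (l - 5)*(l - 1)*(l + 4)*(l - 1)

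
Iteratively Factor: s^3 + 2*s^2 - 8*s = (s - 2)*(s^2 + 4*s) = s*(s - 2)*(s + 4)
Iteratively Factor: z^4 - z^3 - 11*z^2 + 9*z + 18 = (z + 3)*(z^3 - 4*z^2 + z + 6) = (z + 1)*(z + 3)*(z^2 - 5*z + 6) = (z - 2)*(z + 1)*(z + 3)*(z - 3)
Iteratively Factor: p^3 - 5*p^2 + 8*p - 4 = (p - 2)*(p^2 - 3*p + 2) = (p - 2)*(p - 1)*(p - 2)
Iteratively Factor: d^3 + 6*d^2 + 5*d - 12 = (d - 1)*(d^2 + 7*d + 12) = (d - 1)*(d + 4)*(d + 3)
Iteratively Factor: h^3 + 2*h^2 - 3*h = (h + 3)*(h^2 - h) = h*(h + 3)*(h - 1)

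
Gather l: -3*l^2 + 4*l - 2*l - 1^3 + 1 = -3*l^2 + 2*l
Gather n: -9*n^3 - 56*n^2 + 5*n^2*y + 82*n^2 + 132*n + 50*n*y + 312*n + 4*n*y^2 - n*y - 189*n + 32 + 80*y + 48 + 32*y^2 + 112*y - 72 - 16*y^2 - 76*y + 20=-9*n^3 + n^2*(5*y + 26) + n*(4*y^2 + 49*y + 255) + 16*y^2 + 116*y + 28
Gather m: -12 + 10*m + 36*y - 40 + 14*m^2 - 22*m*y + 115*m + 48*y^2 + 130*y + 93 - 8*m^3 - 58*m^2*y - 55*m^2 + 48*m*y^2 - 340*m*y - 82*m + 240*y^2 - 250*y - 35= -8*m^3 + m^2*(-58*y - 41) + m*(48*y^2 - 362*y + 43) + 288*y^2 - 84*y + 6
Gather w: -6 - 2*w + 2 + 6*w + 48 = 4*w + 44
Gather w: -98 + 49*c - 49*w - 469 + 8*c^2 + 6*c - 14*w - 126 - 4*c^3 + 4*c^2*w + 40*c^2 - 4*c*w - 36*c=-4*c^3 + 48*c^2 + 19*c + w*(4*c^2 - 4*c - 63) - 693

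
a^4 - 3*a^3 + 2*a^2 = a^2*(a - 2)*(a - 1)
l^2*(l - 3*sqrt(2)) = l^3 - 3*sqrt(2)*l^2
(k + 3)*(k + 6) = k^2 + 9*k + 18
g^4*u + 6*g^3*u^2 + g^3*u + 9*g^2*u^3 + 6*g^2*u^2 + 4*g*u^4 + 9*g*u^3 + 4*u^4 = (g + u)^2*(g + 4*u)*(g*u + u)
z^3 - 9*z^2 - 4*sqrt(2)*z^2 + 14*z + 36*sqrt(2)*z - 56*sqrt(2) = (z - 7)*(z - 2)*(z - 4*sqrt(2))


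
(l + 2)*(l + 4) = l^2 + 6*l + 8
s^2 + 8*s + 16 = (s + 4)^2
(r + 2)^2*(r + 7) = r^3 + 11*r^2 + 32*r + 28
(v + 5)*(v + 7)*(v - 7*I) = v^3 + 12*v^2 - 7*I*v^2 + 35*v - 84*I*v - 245*I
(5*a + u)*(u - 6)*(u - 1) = 5*a*u^2 - 35*a*u + 30*a + u^3 - 7*u^2 + 6*u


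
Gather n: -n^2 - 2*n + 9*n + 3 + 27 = -n^2 + 7*n + 30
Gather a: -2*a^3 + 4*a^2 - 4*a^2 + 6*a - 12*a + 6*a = -2*a^3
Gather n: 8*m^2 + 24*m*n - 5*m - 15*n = 8*m^2 - 5*m + n*(24*m - 15)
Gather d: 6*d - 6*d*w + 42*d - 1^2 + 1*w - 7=d*(48 - 6*w) + w - 8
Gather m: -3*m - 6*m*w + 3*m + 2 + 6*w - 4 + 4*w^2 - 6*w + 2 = -6*m*w + 4*w^2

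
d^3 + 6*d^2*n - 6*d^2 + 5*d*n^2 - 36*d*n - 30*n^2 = (d - 6)*(d + n)*(d + 5*n)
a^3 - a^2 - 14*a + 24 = (a - 3)*(a - 2)*(a + 4)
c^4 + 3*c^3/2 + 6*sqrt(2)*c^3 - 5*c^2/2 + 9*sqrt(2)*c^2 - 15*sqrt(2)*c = c*(c - 1)*(c + 5/2)*(c + 6*sqrt(2))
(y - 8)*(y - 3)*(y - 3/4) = y^3 - 47*y^2/4 + 129*y/4 - 18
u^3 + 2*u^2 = u^2*(u + 2)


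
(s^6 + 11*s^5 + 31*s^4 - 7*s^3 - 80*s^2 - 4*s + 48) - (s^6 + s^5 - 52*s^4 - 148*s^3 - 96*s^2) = 10*s^5 + 83*s^4 + 141*s^3 + 16*s^2 - 4*s + 48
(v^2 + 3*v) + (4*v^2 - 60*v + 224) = 5*v^2 - 57*v + 224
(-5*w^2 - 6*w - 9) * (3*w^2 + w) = -15*w^4 - 23*w^3 - 33*w^2 - 9*w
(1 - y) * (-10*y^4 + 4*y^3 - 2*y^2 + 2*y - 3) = 10*y^5 - 14*y^4 + 6*y^3 - 4*y^2 + 5*y - 3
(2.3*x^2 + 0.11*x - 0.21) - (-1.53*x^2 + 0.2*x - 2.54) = 3.83*x^2 - 0.09*x + 2.33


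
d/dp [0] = 0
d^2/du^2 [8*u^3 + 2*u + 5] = 48*u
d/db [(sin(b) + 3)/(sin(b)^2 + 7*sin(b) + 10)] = (-6*sin(b) + cos(b)^2 - 12)*cos(b)/(sin(b)^2 + 7*sin(b) + 10)^2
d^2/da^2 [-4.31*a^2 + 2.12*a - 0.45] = -8.62000000000000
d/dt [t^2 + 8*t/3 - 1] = 2*t + 8/3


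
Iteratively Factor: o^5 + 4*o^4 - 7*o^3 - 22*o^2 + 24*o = (o - 2)*(o^4 + 6*o^3 + 5*o^2 - 12*o) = (o - 2)*(o + 4)*(o^3 + 2*o^2 - 3*o) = (o - 2)*(o + 3)*(o + 4)*(o^2 - o) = (o - 2)*(o - 1)*(o + 3)*(o + 4)*(o)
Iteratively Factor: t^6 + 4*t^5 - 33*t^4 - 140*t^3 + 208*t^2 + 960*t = (t + 4)*(t^5 - 33*t^3 - 8*t^2 + 240*t) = (t + 4)^2*(t^4 - 4*t^3 - 17*t^2 + 60*t) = t*(t + 4)^2*(t^3 - 4*t^2 - 17*t + 60) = t*(t - 3)*(t + 4)^2*(t^2 - t - 20) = t*(t - 5)*(t - 3)*(t + 4)^2*(t + 4)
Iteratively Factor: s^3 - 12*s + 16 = (s - 2)*(s^2 + 2*s - 8) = (s - 2)*(s + 4)*(s - 2)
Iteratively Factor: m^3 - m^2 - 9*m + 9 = (m + 3)*(m^2 - 4*m + 3) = (m - 3)*(m + 3)*(m - 1)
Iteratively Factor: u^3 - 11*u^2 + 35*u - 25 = (u - 5)*(u^2 - 6*u + 5) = (u - 5)^2*(u - 1)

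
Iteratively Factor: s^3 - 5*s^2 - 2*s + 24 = (s - 3)*(s^2 - 2*s - 8) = (s - 3)*(s + 2)*(s - 4)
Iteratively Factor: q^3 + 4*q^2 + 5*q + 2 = (q + 1)*(q^2 + 3*q + 2) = (q + 1)^2*(q + 2)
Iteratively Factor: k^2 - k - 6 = (k + 2)*(k - 3)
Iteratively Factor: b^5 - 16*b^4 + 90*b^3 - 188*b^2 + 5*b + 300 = (b - 4)*(b^4 - 12*b^3 + 42*b^2 - 20*b - 75) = (b - 4)*(b - 3)*(b^3 - 9*b^2 + 15*b + 25) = (b - 4)*(b - 3)*(b + 1)*(b^2 - 10*b + 25) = (b - 5)*(b - 4)*(b - 3)*(b + 1)*(b - 5)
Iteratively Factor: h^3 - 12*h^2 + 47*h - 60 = (h - 5)*(h^2 - 7*h + 12) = (h - 5)*(h - 3)*(h - 4)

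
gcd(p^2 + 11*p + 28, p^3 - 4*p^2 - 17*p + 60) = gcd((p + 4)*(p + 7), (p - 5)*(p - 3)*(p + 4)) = p + 4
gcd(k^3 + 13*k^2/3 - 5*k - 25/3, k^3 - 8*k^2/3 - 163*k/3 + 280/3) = k - 5/3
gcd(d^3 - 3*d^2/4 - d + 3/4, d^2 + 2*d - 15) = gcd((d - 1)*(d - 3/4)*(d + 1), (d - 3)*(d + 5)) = 1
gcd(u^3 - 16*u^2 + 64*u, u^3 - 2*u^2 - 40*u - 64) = u - 8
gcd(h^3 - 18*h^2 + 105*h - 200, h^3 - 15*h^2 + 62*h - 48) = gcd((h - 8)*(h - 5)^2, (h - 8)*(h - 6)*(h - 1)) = h - 8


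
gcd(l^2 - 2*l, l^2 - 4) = l - 2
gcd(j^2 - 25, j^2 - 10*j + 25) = j - 5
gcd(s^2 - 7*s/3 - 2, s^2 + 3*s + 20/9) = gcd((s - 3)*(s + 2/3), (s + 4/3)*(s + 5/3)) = 1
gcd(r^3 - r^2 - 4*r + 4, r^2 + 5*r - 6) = r - 1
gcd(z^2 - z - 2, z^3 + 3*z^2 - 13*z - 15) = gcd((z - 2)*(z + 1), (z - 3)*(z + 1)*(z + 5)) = z + 1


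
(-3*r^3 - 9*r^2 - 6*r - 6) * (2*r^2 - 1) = -6*r^5 - 18*r^4 - 9*r^3 - 3*r^2 + 6*r + 6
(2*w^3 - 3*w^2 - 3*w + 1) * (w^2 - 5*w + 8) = 2*w^5 - 13*w^4 + 28*w^3 - 8*w^2 - 29*w + 8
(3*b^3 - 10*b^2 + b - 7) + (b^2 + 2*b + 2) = 3*b^3 - 9*b^2 + 3*b - 5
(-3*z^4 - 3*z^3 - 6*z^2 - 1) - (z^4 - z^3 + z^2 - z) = -4*z^4 - 2*z^3 - 7*z^2 + z - 1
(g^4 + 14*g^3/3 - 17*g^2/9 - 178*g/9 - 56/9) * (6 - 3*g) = -3*g^5 - 8*g^4 + 101*g^3/3 + 48*g^2 - 100*g - 112/3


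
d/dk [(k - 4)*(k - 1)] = 2*k - 5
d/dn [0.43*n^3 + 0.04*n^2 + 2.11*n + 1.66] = 1.29*n^2 + 0.08*n + 2.11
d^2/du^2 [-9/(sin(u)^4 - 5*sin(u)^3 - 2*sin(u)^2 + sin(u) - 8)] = 9*(2*(-4*sin(u)*cos(u)^2 + 15*cos(u)^2 - 14)^2*cos(u)^2 + (-16*sin(u)^4 + 45*sin(u)^3 + 20*sin(u)^2 - 31*sin(u) - 4)*(-sin(u)^4 + 5*sin(u)^3 + 2*sin(u)^2 - sin(u) + 8))/(-sin(u)^4 + 5*sin(u)^3 + 2*sin(u)^2 - sin(u) + 8)^3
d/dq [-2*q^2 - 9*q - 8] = -4*q - 9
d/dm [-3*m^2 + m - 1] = 1 - 6*m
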